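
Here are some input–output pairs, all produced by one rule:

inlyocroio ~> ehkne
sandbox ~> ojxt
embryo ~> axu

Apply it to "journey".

Looking at the pairs, the operation is to keep every other character starting from the first (positions 1st, 3rd, 5th, ...), then shift every letter 4 places backward in the alphabet (wrapping around).
For "journey", step one produces "juny"; step two turns that into "fqju".
(Check on "sandbox": → "snbx" → "ojxt" ✓)

fqju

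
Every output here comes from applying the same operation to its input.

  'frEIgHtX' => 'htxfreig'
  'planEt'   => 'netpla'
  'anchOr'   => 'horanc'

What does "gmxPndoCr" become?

What's happening: move the last 3 characters to the front (rotate right by 3), then convert every letter to lowercase.
For "gmxPndoCr" the result is "ocrgmxpnd".
(Check on "anchOr": → "hOranc" → "horanc" ✓)

ocrgmxpnd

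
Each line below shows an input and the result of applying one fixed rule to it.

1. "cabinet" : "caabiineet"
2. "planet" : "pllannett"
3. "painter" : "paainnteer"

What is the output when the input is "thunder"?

thhunndeer

The rule is to repeat every character 3 times, then keep every other character starting from the second (positions 2nd, 4th, 6th, ...).
Applying both steps to "thunder": "ttthhhuuunnndddeeerrr", then "thhunndeer".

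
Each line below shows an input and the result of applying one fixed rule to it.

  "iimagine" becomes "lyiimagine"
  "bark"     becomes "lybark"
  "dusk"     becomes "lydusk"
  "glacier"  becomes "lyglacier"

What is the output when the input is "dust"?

The pattern: prepend "ly".
Doing the same to "dust": "lydust".

lydust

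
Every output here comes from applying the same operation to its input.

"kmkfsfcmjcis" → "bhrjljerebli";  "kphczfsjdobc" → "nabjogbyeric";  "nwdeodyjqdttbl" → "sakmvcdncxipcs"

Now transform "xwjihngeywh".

xvgwvihgmfd

The rule is to shift every letter 1 place backward in the alphabet (wrapping around), then move the last 3 characters to the front (rotate right by 3).
Working it through for "xwjihngeywh": intermediate "wvihgmfdxvg", final "xvgwvihgmfd".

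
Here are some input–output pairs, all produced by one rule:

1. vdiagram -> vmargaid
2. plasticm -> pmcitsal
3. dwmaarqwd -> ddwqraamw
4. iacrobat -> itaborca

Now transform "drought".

dthguor

The pattern: move the first character to the end, then reverse the string.
Applying both steps to "drought": "roughtd", then "dthguor".
(Check on "plasticm": → "lasticmp" → "pmcitsal" ✓)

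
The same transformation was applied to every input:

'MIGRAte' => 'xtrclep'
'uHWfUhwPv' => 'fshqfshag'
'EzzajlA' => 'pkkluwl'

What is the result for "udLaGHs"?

fowlrsd

Rule — shift every letter 11 places forward in the alphabet (wrapping around), then convert every letter to lowercase.
Working it through for "udLaGHs": intermediate "foWlRSd", final "fowlrsd".
(Check on "EzzajlA": → "PkkluwL" → "pkkluwl" ✓)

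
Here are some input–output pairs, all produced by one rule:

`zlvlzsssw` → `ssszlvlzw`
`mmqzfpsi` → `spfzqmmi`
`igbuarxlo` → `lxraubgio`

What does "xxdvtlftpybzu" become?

zbyptfltvdxxu

In each case the input is transformed by: reverse the string, then move the first character to the end.
"xxdvtlftpybzu" → "zbyptfltvdxxu".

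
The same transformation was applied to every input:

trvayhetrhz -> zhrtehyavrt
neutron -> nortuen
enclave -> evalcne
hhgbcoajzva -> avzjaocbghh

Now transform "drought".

The pattern: reverse the string.
"drought" → "thguord".

thguord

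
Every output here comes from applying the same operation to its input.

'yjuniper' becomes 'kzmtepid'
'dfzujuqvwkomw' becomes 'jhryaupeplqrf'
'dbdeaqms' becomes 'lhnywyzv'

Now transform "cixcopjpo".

ekjxdsxjk

Rule — move the last 3 characters to the front (rotate right by 3), then shift every letter 5 places backward in the alphabet (wrapping around).
"cixcopjpo" → "jpocixcop" → "ekjxdsxjk".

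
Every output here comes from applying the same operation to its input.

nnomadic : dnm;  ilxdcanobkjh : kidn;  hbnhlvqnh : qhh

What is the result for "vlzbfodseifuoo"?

The transformation: move the last 3 characters to the front (rotate right by 3), then keep one character in every 3, starting at position 1 (positions 1st, 4th, 7th, ...).
Working it through for "vlzbfodseifuoo": intermediate "uoovlzbfodseif", final "uvbdi".

uvbdi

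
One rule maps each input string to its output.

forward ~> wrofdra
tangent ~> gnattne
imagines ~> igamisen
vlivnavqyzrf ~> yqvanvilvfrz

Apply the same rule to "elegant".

geletna

What's happening: move the last 3 characters to the front (rotate right by 3), then reverse the string.
Applying both steps to "elegant": "anteleg", then "geletna".
(Check on "vlivnavqyzrf": → "zrfvlivnavqy" → "yqvanvilvfrz" ✓)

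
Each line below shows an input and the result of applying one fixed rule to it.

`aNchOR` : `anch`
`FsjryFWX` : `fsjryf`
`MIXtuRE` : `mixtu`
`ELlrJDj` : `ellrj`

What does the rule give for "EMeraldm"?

emeral

The transformation: delete the last 2 characters, then convert every letter to lowercase.
"EMeraldm" → "EMeral" → "emeral".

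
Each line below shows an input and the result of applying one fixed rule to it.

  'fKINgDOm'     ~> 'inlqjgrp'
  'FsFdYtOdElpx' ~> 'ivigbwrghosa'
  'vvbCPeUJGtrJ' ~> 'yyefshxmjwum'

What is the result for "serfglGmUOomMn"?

vhuijojpxrrppq

The transformation: shift every letter 3 places forward in the alphabet (wrapping around), then convert every letter to lowercase.
"serfglGmUOomMn" → "vhuijojpxrrppq".
(Check on "FsFdYtOdElpx": → "IvIgBwRgHosa" → "ivigbwrghosa" ✓)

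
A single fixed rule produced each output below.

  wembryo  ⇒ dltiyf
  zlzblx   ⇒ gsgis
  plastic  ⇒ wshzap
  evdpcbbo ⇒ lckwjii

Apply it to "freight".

mylpno

Rule — delete the last character, then shift every letter 7 places forward in the alphabet (wrapping around).
Applying both steps to "freight": "freigh", then "mylpno".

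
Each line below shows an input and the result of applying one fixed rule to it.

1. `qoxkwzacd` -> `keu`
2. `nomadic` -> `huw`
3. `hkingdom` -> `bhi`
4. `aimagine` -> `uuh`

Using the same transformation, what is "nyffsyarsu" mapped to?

Each output is the input with this applied: shift every letter 6 places backward in the alphabet (wrapping around), then keep one character in every 3, starting at position 1 (positions 1st, 4th, 7th, ...).
"nyffsyarsu" → "hszzmsulmo" → "hzuo".
(Check on "nomadic": → "higuxcw" → "huw" ✓)

hzuo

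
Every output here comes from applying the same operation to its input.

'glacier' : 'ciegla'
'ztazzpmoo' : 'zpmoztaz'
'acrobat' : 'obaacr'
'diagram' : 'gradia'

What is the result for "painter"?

In each case the input is transformed by: delete the last character, then swap the front and back halves of the string.
"painter" → "ntepai".

ntepai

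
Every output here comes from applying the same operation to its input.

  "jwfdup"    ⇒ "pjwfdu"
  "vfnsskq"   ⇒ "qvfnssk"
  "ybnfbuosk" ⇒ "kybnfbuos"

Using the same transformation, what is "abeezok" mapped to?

kabeezo

The transformation: move the last character to the front.
"abeezok" → "kabeezo".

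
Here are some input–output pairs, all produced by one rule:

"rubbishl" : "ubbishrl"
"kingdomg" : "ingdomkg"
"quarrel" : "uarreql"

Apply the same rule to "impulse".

mpulsie

The transformation: swap the first and last characters, then move the first character to the end.
Doing the same to "impulse": "mpulsie".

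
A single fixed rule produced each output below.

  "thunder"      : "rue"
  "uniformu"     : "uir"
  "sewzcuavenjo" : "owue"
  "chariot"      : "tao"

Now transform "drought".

toh

What's happening: move the last character to the front, then keep one character in every 3, starting at position 1 (positions 1st, 4th, 7th, ...).
Applying both steps to "drought": "tdrough", then "toh".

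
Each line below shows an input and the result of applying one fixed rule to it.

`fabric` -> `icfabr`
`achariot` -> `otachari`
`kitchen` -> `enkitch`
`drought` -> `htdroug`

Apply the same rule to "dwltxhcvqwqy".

qydwltxhcvqw

In each case the input is transformed by: move the last 2 characters to the front (rotate right by 2).
For "dwltxhcvqwqy" the result is "qydwltxhcvqw".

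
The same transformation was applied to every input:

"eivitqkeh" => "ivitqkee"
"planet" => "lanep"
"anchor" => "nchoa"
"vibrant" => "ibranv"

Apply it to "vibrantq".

Rule — delete the last character, then move the first character to the end.
Applying that to "vibrantq" gives "ibrantv".
(Check on "planet": → "plane" → "lanep" ✓)

ibrantv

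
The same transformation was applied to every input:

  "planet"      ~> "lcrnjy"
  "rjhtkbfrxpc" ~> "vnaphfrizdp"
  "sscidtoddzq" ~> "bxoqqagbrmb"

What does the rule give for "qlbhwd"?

Each output is the input with this applied: move the last 3 characters to the front (rotate right by 3), then shift every letter 2 places backward in the alphabet (wrapping around).
"qlbhwd" → "hwdqlb" → "fubojz".

fubojz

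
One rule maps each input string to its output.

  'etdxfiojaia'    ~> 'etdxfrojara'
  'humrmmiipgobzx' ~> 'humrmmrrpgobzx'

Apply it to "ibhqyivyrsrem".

rbhqyrvyrsrem

In each case the input is transformed by: replace every "i" with "r".
"ibhqyivyrsrem" → "rbhqyrvyrsrem".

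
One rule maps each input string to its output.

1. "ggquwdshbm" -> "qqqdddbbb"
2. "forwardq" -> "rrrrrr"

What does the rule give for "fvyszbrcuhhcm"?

Rule — keep one character in every 3, starting at position 3 (positions 3rd, 6th, 9th, ...), then repeat every character 3 times.
Applying both steps to "fvyszbrcuhhcm": "ybuc", then "yyybbbuuuccc".

yyybbbuuuccc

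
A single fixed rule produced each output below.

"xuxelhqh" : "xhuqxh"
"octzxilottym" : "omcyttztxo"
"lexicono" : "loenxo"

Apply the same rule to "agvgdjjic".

The rule is to take characters alternately from the front and the back (1st, last, 2nd, 2nd-last, ...), then delete the last 2 characters.
"agvgdjjic" → "acgivjgjd" → "acgivjg".
(Check on "lexicono": → "loenxoic" → "loenxo" ✓)

acgivjg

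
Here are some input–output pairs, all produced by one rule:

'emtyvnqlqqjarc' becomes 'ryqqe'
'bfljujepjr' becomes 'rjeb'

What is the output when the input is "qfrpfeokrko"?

kpoq

The transformation: keep one character in every 3, starting at position 1 (positions 1st, 4th, 7th, ...), then swap the first and last characters.
On "qfrpfeokrko" that produces "kpoq".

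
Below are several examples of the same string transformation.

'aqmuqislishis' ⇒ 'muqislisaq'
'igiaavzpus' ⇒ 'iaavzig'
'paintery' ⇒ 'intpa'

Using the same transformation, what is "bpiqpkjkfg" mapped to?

iqpkjbp

In each case the input is transformed by: delete the last 3 characters, then move the first 2 characters to the end (rotate left by 2).
On "bpiqpkjkfg": the first step gives "bpiqpkj", and the second then gives "iqpkjbp".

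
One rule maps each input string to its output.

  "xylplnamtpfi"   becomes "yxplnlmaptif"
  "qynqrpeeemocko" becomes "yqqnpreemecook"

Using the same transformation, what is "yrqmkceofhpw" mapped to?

In each case the input is transformed by: swap each adjacent pair of characters (1↔2, 3↔4, ...).
So "yrqmkceofhpw" becomes "rymqckoehfwp".

rymqckoehfwp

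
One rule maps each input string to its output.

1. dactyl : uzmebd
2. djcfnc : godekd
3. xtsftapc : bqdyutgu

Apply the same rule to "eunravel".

wfmfvosb

Looking at the pairs, the operation is to move the last 3 characters to the front (rotate right by 3), then shift every letter 1 place forward in the alphabet (wrapping around).
On "eunravel": the first step gives "veleunra", and the second then gives "wfmfvosb".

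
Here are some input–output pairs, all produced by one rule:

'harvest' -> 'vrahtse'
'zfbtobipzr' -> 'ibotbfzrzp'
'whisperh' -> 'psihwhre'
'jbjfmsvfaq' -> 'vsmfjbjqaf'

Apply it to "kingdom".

The rule is to reverse the string, then move the first 3 characters to the end (rotate left by 3).
Starting from "kingdom": after the first operation, "modgnik"; after the second, "gnikmod".

gnikmod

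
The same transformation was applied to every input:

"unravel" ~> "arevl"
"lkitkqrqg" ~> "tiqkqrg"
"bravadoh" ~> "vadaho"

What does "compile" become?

Rule — swap each adjacent pair of characters (1↔2, 3↔4, ...), then delete the first 2 characters.
On "compile" that produces "pmlie".
(Check on "bravadoh": → "rbvadaho" → "vadaho" ✓)

pmlie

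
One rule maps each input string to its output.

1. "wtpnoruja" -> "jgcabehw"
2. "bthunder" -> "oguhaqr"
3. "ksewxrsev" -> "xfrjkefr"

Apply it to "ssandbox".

ffnaqob

The transformation: delete the last character, then shift every letter 13 places forward in the alphabet (wrapping around) — i.e. ROT13.
Applying that to "ssandbox" gives "ffnaqob".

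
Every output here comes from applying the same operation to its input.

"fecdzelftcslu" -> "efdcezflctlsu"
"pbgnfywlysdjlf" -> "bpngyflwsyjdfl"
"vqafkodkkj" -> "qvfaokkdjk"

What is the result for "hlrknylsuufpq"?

lhkrynsluupfq

Looking at the pairs, the operation is to swap each adjacent pair of characters (1↔2, 3↔4, ...).
Doing the same to "hlrknylsuufpq": "lhkrynsluupfq".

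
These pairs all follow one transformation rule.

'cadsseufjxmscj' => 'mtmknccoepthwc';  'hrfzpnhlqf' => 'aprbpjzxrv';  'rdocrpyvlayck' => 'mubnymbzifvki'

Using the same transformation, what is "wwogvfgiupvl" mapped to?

fvggyqfpqsez

The transformation: shift every letter 10 places forward in the alphabet (wrapping around), then move the last 2 characters to the front (rotate right by 2).
Starting from "wwogvfgiupvl": after the first operation, "ggyqfpqsezfv"; after the second, "fvggyqfpqsez".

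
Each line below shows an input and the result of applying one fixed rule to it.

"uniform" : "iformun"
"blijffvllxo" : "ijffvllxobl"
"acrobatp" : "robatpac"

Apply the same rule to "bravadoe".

Each output is the input with this applied: move the first 2 characters to the end (rotate left by 2).
Applying that to "bravadoe" gives "avadoebr".

avadoebr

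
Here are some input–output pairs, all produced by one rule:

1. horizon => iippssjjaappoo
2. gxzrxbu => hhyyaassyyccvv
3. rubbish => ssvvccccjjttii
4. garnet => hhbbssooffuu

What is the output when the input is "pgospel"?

qqhhppttqqffmm

The pattern: shift every letter 1 place forward in the alphabet (wrapping around), then double every character.
For "pgospel", step one produces "qhptqfm"; step two turns that into "qqhhppttqqffmm".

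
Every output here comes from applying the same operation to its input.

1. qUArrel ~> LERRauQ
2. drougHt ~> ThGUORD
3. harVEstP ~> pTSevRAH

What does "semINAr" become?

RaniMES

The pattern: flip the case of every letter, then reverse the string.
For "semINAr", step one produces "SEMinaR"; step two turns that into "RaniMES".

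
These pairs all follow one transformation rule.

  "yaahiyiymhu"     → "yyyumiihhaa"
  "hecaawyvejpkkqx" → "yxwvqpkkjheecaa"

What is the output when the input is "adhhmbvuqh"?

vuqmhhhdba

The rule is to sort the characters into reverse alphabetical order.
Doing the same to "adhhmbvuqh": "vuqmhhhdba".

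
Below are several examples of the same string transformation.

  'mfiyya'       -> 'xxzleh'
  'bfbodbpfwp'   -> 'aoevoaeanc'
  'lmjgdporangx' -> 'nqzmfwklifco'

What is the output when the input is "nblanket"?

What's happening: swap the front and back halves of the string, then shift every letter 1 place backward in the alphabet (wrapping around).
On "nblanket" that produces "mjdsmakz".

mjdsmakz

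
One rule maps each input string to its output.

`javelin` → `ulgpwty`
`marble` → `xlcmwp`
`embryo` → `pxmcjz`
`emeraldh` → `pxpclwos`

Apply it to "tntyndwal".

The transformation: shift every letter 11 places forward in the alphabet (wrapping around).
Doing the same to "tntyndwal": "eyejyohlw".

eyejyohlw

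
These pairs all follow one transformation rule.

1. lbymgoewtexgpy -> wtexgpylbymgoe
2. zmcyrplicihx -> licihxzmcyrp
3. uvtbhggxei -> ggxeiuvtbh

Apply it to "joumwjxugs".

What's happening: swap the front and back halves of the string.
Applying that to "joumwjxugs" gives "jxugsjoumw".

jxugsjoumw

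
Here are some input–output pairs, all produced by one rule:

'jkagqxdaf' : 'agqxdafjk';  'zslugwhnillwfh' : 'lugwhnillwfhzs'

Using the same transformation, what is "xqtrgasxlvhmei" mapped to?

trgasxlvhmeixq

Rule — move the first 2 characters to the end (rotate left by 2).
"xqtrgasxlvhmei" → "trgasxlvhmeixq".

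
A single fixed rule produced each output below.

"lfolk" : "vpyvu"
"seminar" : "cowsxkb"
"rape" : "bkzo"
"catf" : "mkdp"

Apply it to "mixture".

Each output is the input with this applied: shift every letter 10 places forward in the alphabet (wrapping around).
So "mixture" becomes "wshdebo".

wshdebo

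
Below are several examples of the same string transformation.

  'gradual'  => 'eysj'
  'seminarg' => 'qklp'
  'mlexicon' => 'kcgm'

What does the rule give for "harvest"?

fpcr

Looking at the pairs, the operation is to keep every other character starting from the first (positions 1st, 3rd, 5th, ...), then shift every letter 2 places backward in the alphabet (wrapping around).
Doing the same to "harvest": "fpcr".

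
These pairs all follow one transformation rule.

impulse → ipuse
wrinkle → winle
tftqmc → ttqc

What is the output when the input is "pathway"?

Rule — double every character, then keep one character in every 3, starting at position 2 (positions 2nd, 5th, 8th, ...).
For "pathway", step one produces "ppaatthhwwaayy"; step two turns that into "pthay".

pthay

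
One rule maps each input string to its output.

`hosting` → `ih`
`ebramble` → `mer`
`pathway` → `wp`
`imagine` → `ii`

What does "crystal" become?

tc

Rule — move the first 3 characters to the end (rotate left by 3), then keep one character in every 3, starting at position 2 (positions 2nd, 5th, 8th, ...).
For "crystal", step one produces "stalcry"; step two turns that into "tc".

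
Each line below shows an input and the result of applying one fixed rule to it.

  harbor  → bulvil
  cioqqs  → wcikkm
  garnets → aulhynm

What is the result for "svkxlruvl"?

mperflopf

What's happening: shift every letter 6 places backward in the alphabet (wrapping around).
So "svkxlruvl" becomes "mperflopf".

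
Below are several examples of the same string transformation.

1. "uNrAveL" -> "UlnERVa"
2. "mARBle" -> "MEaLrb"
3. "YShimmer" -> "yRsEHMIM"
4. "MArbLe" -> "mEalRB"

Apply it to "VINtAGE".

The pattern: take characters alternately from the front and the back (1st, last, 2nd, 2nd-last, ...), then flip the case of every letter.
For "VINtAGE", step one produces "VEIGNAt"; step two turns that into "veignaT".

veignaT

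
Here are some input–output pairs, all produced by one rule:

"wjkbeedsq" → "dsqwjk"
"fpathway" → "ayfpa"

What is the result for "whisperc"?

rcwhi

In each case the input is transformed by: move the first 3 characters to the end (rotate left by 3), then delete the first 3 characters.
On "whisperc": the first step gives "spercwhi", and the second then gives "rcwhi".
(Check on "wjkbeedsq": → "beedsqwjk" → "dsqwjk" ✓)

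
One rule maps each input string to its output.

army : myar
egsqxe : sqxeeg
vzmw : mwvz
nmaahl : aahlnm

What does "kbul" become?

Each output is the input with this applied: move the first 2 characters to the end (rotate left by 2).
On "kbul" that produces "ulkb".

ulkb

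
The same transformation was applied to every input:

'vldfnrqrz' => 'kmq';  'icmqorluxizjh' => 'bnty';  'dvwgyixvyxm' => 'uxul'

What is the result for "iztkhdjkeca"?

The pattern: shift every letter 1 place backward in the alphabet (wrapping around), then keep one character in every 3, starting at position 2 (positions 2nd, 5th, 8th, ...).
Starting from "iztkhdjkeca": after the first operation, "hysjgcijdbz"; after the second, "ygjz".
(Check on "icmqorluxizjh": → "hblpnqktwhyig" → "bnty" ✓)

ygjz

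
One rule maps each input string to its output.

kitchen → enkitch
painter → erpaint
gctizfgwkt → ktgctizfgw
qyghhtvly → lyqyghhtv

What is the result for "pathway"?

aypathw

In each case the input is transformed by: move the last 2 characters to the front (rotate right by 2).
So "pathway" becomes "aypathw".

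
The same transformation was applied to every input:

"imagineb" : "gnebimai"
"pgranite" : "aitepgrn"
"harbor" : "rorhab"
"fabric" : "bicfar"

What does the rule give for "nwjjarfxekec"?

What's happening: swap the front and back halves of the string, then swap the first and last characters.
So "nwjjarfxekec" becomes "rxekecnwjjaf".

rxekecnwjjaf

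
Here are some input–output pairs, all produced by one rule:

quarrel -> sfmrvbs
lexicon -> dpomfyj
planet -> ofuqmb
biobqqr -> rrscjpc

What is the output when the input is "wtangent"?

fouxuboh

The pattern: shift every letter 1 place forward in the alphabet (wrapping around), then move the last 3 characters to the front (rotate right by 3).
Working it through for "wtangent": intermediate "xubohfou", final "fouxuboh".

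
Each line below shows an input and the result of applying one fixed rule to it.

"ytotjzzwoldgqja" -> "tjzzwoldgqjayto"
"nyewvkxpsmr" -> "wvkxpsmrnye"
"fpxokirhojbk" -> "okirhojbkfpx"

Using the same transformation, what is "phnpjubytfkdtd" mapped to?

pjubytfkdtdphn

The rule is to move the first 3 characters to the end (rotate left by 3).
Applying that to "phnpjubytfkdtd" gives "pjubytfkdtdphn".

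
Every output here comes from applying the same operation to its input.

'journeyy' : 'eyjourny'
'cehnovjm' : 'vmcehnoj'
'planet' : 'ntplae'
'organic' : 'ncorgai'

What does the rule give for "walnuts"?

uswalnt

The rule is to move the last 2 characters to the front (rotate right by 2), then swap the first and last characters.
Working it through for "walnuts": intermediate "tswalnu", final "uswalnt".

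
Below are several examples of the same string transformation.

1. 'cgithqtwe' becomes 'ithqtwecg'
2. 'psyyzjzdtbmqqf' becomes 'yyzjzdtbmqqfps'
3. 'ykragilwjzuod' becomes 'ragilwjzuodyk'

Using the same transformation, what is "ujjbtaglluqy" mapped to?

jbtaglluqyuj

Rule — move the first 2 characters to the end (rotate left by 2).
Applying that to "ujjbtaglluqy" gives "jbtaglluqyuj".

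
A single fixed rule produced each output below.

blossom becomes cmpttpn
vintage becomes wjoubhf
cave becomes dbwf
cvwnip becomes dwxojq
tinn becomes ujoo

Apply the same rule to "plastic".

Each output is the input with this applied: shift every letter 1 place forward in the alphabet (wrapping around).
On "plastic" that produces "qmbtujd".

qmbtujd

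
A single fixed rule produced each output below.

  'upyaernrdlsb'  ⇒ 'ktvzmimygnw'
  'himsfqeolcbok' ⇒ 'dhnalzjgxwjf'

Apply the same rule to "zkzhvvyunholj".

fucqqtpicjge

The pattern: delete the first character, then shift every letter 5 places backward in the alphabet (wrapping around).
Applying both steps to "zkzhvvyunholj": "kzhvvyunholj", then "fucqqtpicjge".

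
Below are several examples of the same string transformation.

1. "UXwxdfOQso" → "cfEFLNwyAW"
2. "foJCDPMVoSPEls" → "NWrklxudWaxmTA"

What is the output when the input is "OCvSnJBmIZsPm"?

Rule — shift every letter 8 places forward in the alphabet (wrapping around), then flip the case of every letter.
Doing the same to "OCvSnJBmIZsPm": "wkDaVrjUqhAxU".

wkDaVrjUqhAxU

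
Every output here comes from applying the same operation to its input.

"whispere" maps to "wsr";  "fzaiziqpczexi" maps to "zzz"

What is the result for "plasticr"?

tsr

Looking at the pairs, the operation is to sort the characters into reverse alphabetical order, then keep only the first 3 characters.
On "plasticr": the first step gives "tsrplica", and the second then gives "tsr".
(Check on "fzaiziqpczexi": → "zzzxqpiiifeca" → "zzz" ✓)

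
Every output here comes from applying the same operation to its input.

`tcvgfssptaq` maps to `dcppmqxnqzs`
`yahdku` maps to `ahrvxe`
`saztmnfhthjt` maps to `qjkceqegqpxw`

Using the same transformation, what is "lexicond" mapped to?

fzlkaibu

Rule — shift every letter 3 places backward in the alphabet (wrapping around), then move the first 3 characters to the end (rotate left by 3).
Working it through for "lexicond": intermediate "ibufzlka", final "fzlkaibu".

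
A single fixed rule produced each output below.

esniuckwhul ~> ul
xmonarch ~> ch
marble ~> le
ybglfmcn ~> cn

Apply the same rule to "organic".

ic

The pattern: keep only the last 2 characters.
Applying that to "organic" gives "ic".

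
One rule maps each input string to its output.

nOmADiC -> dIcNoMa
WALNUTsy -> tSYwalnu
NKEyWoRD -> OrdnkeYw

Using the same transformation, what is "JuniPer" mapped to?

pERjUNI

The pattern: flip the case of every letter, then move the last 3 characters to the front (rotate right by 3).
On "JuniPer": the first step gives "jUNIpER", and the second then gives "pERjUNI".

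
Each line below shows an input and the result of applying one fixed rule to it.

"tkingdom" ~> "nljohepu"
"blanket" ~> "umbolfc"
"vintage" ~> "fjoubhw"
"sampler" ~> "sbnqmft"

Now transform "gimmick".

What's happening: shift every letter 1 place forward in the alphabet (wrapping around), then swap the first and last characters.
Starting from "gimmick": after the first operation, "hjnnjdl"; after the second, "ljnnjdh".

ljnnjdh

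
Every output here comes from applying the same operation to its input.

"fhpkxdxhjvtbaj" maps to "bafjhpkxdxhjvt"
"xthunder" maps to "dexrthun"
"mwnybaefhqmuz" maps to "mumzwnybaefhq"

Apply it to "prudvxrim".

Rule — swap the first and last characters, then move the last 3 characters to the front (rotate right by 3).
"prudvxrim" → "mrudvxrip" → "ripmrudvx".

ripmrudvx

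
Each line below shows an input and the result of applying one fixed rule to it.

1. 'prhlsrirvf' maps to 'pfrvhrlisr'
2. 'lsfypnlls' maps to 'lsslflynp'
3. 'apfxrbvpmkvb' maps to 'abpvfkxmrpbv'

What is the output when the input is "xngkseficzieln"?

xnnlgekiszecfi

Each output is the input with this applied: take characters alternately from the front and the back (1st, last, 2nd, 2nd-last, ...).
Doing the same to "xngkseficzieln": "xnnlgekiszecfi".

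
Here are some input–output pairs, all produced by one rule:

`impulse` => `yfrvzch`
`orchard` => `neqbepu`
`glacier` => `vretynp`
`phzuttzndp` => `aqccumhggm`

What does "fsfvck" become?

ipxsfs

In each case the input is transformed by: shift every letter 13 places forward in the alphabet (wrapping around) — i.e. ROT13, then move the last 3 characters to the front (rotate right by 3).
For "fsfvck", step one produces "sfsipx"; step two turns that into "ipxsfs".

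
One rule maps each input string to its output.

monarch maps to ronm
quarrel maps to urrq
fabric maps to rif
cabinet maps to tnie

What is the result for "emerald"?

rmle

Rule — sort the characters into reverse alphabetical order, then delete the last 3 characters.
Working it through for "emerald": intermediate "rmleeda", final "rmle".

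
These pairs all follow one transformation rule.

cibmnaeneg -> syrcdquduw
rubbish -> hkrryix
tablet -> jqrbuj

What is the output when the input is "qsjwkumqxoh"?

The rule is to shift every letter 10 places backward in the alphabet (wrapping around).
Applying that to "qsjwkumqxoh" gives "gizmakcgnex".

gizmakcgnex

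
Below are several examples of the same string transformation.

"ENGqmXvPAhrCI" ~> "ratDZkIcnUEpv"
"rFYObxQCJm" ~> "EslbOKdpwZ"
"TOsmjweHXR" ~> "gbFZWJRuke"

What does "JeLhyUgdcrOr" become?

wRyULhTQPEbE

Looking at the pairs, the operation is to flip the case of every letter, then shift every letter 13 places forward in the alphabet (wrapping around) — i.e. ROT13.
For "JeLhyUgdcrOr", step one produces "jElHYuGDCRoR"; step two turns that into "wRyULhTQPEbE".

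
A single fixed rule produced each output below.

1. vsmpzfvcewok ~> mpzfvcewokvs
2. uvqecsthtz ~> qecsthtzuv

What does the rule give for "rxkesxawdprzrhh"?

Each output is the input with this applied: move the first 2 characters to the end (rotate left by 2).
Doing the same to "rxkesxawdprzrhh": "kesxawdprzrhhrx".

kesxawdprzrhhrx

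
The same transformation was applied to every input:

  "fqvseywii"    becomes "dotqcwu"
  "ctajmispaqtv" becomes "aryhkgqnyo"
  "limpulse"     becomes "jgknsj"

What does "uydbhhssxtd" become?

swbzffqqv

The transformation: shift every letter 2 places backward in the alphabet (wrapping around), then delete the last 2 characters.
For "uydbhhssxtd", step one produces "swbzffqqvrb"; step two turns that into "swbzffqqv".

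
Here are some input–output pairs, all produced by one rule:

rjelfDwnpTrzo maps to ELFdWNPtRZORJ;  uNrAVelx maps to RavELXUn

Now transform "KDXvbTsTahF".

xVBtStAHfkd

What's happening: move the first 2 characters to the end (rotate left by 2), then flip the case of every letter.
So "KDXvbTsTahF" becomes "xVBtStAHfkd".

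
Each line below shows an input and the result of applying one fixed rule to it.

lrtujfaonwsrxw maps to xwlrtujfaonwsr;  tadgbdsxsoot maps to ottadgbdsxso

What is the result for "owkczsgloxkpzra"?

Looking at the pairs, the operation is to move the last 2 characters to the front (rotate right by 2).
For "owkczsgloxkpzra" the result is "raowkczsgloxkpz".

raowkczsgloxkpz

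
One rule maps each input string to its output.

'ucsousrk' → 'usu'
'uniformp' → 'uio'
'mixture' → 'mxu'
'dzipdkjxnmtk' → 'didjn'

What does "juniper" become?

jnp

Rule — delete the last 2 characters, then keep every other character starting from the first (positions 1st, 3rd, 5th, ...).
Applying both steps to "juniper": "junip", then "jnp".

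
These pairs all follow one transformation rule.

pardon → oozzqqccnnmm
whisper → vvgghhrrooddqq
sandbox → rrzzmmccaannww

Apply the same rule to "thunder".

The pattern: shift every letter 1 place backward in the alphabet (wrapping around), then double every character.
"thunder" → "sgtmcdq" → "ssggttmmccddqq".

ssggttmmccddqq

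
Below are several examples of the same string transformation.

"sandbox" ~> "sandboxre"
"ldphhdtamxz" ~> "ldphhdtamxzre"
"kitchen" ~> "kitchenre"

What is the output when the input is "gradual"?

In each case the input is transformed by: append "re".
"gradual" → "gradualre".

gradualre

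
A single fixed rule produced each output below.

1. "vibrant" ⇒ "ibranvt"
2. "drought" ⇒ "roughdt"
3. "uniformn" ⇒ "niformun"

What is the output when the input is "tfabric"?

fabritc

Looking at the pairs, the operation is to swap the first and last characters, then move the first character to the end.
Working it through for "tfabric": intermediate "cfabrit", final "fabritc".
(Check on "vibrant": → "tibranv" → "ibranvt" ✓)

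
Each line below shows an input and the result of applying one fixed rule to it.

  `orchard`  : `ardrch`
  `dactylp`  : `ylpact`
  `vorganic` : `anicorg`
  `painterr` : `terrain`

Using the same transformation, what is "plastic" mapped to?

In each case the input is transformed by: delete the first character, then move the first 3 characters to the end (rotate left by 3).
Applying both steps to "plastic": "lastic", then "ticlas".

ticlas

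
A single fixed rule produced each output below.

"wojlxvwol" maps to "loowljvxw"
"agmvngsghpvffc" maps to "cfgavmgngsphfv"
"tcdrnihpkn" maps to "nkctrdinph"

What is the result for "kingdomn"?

nmikgnod

What's happening: move the last 2 characters to the front (rotate right by 2), then swap each adjacent pair of characters (1↔2, 3↔4, ...).
Applying both steps to "kingdomn": "mnkingdo", then "nmikgnod".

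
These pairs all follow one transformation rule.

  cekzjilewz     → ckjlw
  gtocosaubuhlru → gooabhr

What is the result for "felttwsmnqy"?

Looking at the pairs, the operation is to keep every other character starting from the first (positions 1st, 3rd, 5th, ...).
On "felttwsmnqy" that produces "fltsny".

fltsny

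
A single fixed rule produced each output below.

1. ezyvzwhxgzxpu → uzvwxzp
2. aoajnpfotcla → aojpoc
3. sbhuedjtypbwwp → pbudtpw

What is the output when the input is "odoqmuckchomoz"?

zdqukhm

The pattern: move the last character to the front, then keep every other character starting from the first (positions 1st, 3rd, 5th, ...).
On "odoqmuckchomoz" that produces "zdqukhm".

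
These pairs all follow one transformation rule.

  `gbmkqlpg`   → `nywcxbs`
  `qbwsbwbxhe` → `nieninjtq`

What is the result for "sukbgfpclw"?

gwnsrboxi

The transformation: shift every letter 12 places forward in the alphabet (wrapping around), then delete the first character.
Applying both steps to "sukbgfpclw": "egwnsrboxi", then "gwnsrboxi".
(Check on "qbwsbwbxhe": → "cnieninjtq" → "nieninjtq" ✓)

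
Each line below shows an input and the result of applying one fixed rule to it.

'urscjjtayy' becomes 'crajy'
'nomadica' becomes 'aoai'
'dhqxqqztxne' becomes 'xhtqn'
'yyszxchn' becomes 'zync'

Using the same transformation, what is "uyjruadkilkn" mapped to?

Looking at the pairs, the operation is to keep every other character starting from the second (positions 2nd, 4th, 6th, ...), then swap each adjacent pair of characters (1↔2, 3↔4, ...).
Applying both steps to "uyjruadkilkn": "yrakln", then "rykanl".

rykanl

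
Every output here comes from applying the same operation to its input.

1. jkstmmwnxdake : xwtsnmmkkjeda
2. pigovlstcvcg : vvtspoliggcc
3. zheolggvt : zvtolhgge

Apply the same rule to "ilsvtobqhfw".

wvtsqolihfb

The transformation: sort the characters into reverse alphabetical order.
For "ilsvtobqhfw" the result is "wvtsqolihfb".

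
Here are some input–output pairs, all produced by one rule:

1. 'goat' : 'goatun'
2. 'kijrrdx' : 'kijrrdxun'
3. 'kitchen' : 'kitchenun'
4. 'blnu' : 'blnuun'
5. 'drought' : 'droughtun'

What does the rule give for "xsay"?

xsayun

The rule is to append "un".
"xsay" → "xsayun".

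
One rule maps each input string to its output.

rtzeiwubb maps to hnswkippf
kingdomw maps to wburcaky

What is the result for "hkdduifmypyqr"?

Each output is the input with this applied: move the first character to the end, then shift every letter 12 places backward in the alphabet (wrapping around).
So "hkdduifmypyqr" becomes "yrriwtamdmefv".

yrriwtamdmefv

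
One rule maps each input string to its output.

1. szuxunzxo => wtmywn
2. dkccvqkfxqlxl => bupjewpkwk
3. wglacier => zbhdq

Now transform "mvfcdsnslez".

bcrmrkdy

Looking at the pairs, the operation is to shift every letter 1 place backward in the alphabet (wrapping around), then delete the first 3 characters.
"mvfcdsnslez" → "luebcrmrkdy" → "bcrmrkdy".
(Check on "dkccvqkfxqlxl": → "cjbbupjewpkwk" → "bupjewpkwk" ✓)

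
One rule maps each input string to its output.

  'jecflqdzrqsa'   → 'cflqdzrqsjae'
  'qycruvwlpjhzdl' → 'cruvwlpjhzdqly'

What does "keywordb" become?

ywordkbe

The transformation: swap the first and last characters, then move the first 2 characters to the end (rotate left by 2).
For "keywordb", step one produces "beywordk"; step two turns that into "ywordkbe".
(Check on "qycruvwlpjhzdl": → "lycruvwlpjhzdq" → "cruvwlpjhzdqly" ✓)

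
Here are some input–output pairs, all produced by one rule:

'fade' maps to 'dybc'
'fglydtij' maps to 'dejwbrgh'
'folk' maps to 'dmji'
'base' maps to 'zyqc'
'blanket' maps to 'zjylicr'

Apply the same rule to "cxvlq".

The transformation: shift every letter 2 places backward in the alphabet (wrapping around).
For "cxvlq" the result is "avtjo".

avtjo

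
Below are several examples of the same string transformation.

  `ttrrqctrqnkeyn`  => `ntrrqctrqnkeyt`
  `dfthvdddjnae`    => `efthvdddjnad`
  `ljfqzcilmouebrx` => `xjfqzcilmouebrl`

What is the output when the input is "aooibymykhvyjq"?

Each output is the input with this applied: swap the first and last characters.
On "aooibymykhvyjq" that produces "qooibymykhvyja".

qooibymykhvyja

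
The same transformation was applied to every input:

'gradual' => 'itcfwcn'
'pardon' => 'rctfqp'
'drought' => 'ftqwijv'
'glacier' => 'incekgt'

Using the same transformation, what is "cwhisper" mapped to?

eyjkurgt

The pattern: shift every letter 2 places forward in the alphabet (wrapping around).
"cwhisper" → "eyjkurgt".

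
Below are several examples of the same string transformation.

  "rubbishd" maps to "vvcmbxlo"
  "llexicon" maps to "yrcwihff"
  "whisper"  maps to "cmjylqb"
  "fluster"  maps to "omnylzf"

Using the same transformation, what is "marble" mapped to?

lvfygu

The transformation: move the first 2 characters to the end (rotate left by 2), then shift every letter 6 places backward in the alphabet (wrapping around).
On "marble" that produces "lvfygu".
(Check on "rubbishd": → "bbishdru" → "vvcmbxlo" ✓)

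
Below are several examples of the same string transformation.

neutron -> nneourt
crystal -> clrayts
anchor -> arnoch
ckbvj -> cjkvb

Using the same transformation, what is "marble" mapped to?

The rule is to take characters alternately from the front and the back (1st, last, 2nd, 2nd-last, ...).
On "marble" that produces "mealrb".

mealrb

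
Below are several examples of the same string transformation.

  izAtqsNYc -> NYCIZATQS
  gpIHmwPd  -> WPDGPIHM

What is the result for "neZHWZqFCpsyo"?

SYONEZHWZQFCP

The transformation: move the last 3 characters to the front (rotate right by 3), then convert every letter to uppercase.
Working it through for "neZHWZqFCpsyo": intermediate "syoneZHWZqFCp", final "SYONEZHWZQFCP".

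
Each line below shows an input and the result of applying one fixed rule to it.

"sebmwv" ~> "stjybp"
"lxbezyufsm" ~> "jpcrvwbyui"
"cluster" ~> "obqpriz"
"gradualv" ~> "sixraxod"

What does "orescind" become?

akfzpbol

In each case the input is transformed by: shift every letter 3 places backward in the alphabet (wrapping around), then reverse the string.
So "orescind" becomes "akfzpbol".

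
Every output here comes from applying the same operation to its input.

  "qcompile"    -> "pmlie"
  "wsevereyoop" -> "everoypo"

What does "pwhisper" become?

siepr

Each output is the input with this applied: delete the first 3 characters, then swap each adjacent pair of characters (1↔2, 3↔4, ...).
Working it through for "pwhisper": intermediate "isper", final "siepr".
(Check on "qcompile": → "mpile" → "pmlie" ✓)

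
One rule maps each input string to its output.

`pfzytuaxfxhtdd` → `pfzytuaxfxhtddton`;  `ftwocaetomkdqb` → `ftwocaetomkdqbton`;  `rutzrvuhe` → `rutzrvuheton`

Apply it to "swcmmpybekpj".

swcmmpybekpjton

The rule is to append "ton".
On "swcmmpybekpj" that produces "swcmmpybekpjton".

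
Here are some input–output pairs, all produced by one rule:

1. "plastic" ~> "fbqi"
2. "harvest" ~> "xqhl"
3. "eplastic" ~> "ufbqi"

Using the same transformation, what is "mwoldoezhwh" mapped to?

cmebteup

What's happening: shift every letter 10 places backward in the alphabet (wrapping around), then delete the last 3 characters.
For "mwoldoezhwh", step one produces "cmebteupxmx"; step two turns that into "cmebteup".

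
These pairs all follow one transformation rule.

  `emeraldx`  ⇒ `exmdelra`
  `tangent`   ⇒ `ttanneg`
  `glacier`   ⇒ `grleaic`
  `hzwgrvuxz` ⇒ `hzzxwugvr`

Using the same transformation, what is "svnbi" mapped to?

Rule — take characters alternately from the front and the back (1st, last, 2nd, 2nd-last, ...).
"svnbi" → "sivbn".

sivbn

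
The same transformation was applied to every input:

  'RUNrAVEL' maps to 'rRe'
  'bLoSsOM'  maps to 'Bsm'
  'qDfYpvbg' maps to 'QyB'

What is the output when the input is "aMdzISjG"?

The transformation: flip the case of every letter, then keep one character in every 3, starting at position 1 (positions 1st, 4th, 7th, ...).
"aMdzISjG" → "AmDZisJg" → "AZJ".
(Check on "bLoSsOM": → "BlOsSom" → "Bsm" ✓)

AZJ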